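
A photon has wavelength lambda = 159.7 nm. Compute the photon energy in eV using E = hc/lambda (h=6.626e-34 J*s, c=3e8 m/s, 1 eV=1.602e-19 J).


E = hc / lambda
= (6.626e-34)(3e8) / (159.7e-9)
= 1.9878e-25 / 1.5970e-07
= 1.2447e-18 J
Converting to eV: 1.2447e-18 / 1.602e-19
= 7.7697 eV

7.7697


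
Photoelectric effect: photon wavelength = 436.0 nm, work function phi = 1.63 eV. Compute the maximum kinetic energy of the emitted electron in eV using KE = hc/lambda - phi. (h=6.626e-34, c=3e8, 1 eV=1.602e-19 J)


E_photon = hc / lambda
= (6.626e-34)(3e8) / (436.0e-9)
= 4.5592e-19 J
= 2.8459 eV
KE = E_photon - phi
= 2.8459 - 1.63
= 1.2159 eV

1.2159


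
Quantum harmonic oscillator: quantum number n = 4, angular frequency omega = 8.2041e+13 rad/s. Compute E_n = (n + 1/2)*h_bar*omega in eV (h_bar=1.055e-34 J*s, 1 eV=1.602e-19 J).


E = (n + 1/2) * h_bar * omega
= (4 + 0.5) * 1.055e-34 * 8.2041e+13
= 4.5 * 8.6553e-21
= 3.8949e-20 J
= 0.2431 eV

0.2431


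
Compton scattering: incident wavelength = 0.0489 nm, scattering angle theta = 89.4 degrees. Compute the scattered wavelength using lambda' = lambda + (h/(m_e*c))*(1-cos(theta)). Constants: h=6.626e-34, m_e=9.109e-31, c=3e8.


Compton wavelength: h/(m_e*c) = 2.4247e-12 m
d_lambda = 2.4247e-12 * (1 - cos(89.4 deg))
= 2.4247e-12 * 0.989528
= 2.3993e-12 m = 0.002399 nm
lambda' = 0.0489 + 0.002399
= 0.051299 nm

0.051299


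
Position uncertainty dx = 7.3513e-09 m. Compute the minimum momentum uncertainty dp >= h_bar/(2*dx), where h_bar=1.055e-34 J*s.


dp = h_bar / (2 * dx)
= 1.055e-34 / (2 * 7.3513e-09)
= 1.055e-34 / 1.4703e-08
= 7.1756e-27 kg*m/s

7.1756e-27


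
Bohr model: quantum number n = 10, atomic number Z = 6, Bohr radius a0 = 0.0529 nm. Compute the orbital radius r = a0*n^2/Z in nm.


r = a0 * n^2 / Z
= 0.0529 * 10^2 / 6
= 0.0529 * 100 / 6
= 0.8817 nm

0.8817


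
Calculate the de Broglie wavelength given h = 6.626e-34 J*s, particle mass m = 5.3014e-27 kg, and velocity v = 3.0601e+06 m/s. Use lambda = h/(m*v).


lambda = h / (m * v)
= 6.626e-34 / (5.3014e-27 * 3.0601e+06)
= 6.626e-34 / 1.6223e-20
= 4.0844e-14 m

4.0844e-14


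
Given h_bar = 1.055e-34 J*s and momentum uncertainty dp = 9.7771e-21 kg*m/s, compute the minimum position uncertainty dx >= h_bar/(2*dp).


dx = h_bar / (2 * dp)
= 1.055e-34 / (2 * 9.7771e-21)
= 1.055e-34 / 1.9554e-20
= 5.3953e-15 m

5.3953e-15


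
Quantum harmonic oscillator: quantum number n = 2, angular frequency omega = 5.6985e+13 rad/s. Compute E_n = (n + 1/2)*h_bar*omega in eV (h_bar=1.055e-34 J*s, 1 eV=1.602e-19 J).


E = (n + 1/2) * h_bar * omega
= (2 + 0.5) * 1.055e-34 * 5.6985e+13
= 2.5 * 6.0119e-21
= 1.5030e-20 J
= 0.0938 eV

0.0938


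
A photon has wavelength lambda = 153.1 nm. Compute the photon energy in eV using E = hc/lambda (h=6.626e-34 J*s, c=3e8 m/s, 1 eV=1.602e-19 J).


E = hc / lambda
= (6.626e-34)(3e8) / (153.1e-9)
= 1.9878e-25 / 1.5310e-07
= 1.2984e-18 J
Converting to eV: 1.2984e-18 / 1.602e-19
= 8.1047 eV

8.1047


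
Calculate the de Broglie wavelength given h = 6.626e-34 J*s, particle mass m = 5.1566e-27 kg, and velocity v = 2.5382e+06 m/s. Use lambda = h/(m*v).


lambda = h / (m * v)
= 6.626e-34 / (5.1566e-27 * 2.5382e+06)
= 6.626e-34 / 1.3088e-20
= 5.0625e-14 m

5.0625e-14


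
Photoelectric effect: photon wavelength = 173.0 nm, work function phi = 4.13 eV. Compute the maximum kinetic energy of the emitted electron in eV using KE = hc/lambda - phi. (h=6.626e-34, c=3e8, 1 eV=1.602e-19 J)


E_photon = hc / lambda
= (6.626e-34)(3e8) / (173.0e-9)
= 1.1490e-18 J
= 7.1724 eV
KE = E_photon - phi
= 7.1724 - 4.13
= 3.0424 eV

3.0424


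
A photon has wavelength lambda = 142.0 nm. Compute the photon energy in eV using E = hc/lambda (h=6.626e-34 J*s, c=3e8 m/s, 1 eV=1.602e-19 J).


E = hc / lambda
= (6.626e-34)(3e8) / (142.0e-9)
= 1.9878e-25 / 1.4200e-07
= 1.3999e-18 J
Converting to eV: 1.3999e-18 / 1.602e-19
= 8.7382 eV

8.7382


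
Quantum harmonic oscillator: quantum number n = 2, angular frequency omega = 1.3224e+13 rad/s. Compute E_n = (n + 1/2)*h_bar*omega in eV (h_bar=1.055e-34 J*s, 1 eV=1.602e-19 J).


E = (n + 1/2) * h_bar * omega
= (2 + 0.5) * 1.055e-34 * 1.3224e+13
= 2.5 * 1.3951e-21
= 3.4878e-21 J
= 0.0218 eV

0.0218


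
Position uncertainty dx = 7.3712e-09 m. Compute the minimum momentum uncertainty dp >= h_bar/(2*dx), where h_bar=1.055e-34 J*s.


dp = h_bar / (2 * dx)
= 1.055e-34 / (2 * 7.3712e-09)
= 1.055e-34 / 1.4742e-08
= 7.1562e-27 kg*m/s

7.1562e-27


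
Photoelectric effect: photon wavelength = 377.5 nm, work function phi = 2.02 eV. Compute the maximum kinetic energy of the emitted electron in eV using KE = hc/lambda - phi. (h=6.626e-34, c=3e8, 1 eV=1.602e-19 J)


E_photon = hc / lambda
= (6.626e-34)(3e8) / (377.5e-9)
= 5.2657e-19 J
= 3.287 eV
KE = E_photon - phi
= 3.287 - 2.02
= 1.267 eV

1.267


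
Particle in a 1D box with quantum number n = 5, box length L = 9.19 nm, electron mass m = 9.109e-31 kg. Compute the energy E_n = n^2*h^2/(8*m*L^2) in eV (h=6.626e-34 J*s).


E = n^2 * h^2 / (8 * m * L^2)
= 5^2 * (6.626e-34)^2 / (8 * 9.109e-31 * (9.19e-9)^2)
= 25 * 4.3904e-67 / (8 * 9.109e-31 * 8.4456e-17)
= 1.7834e-20 J
= 0.1113 eV

0.1113


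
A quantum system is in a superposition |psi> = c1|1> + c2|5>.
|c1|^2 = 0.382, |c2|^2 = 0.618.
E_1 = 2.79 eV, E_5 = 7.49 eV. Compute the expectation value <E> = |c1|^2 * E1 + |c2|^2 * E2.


<E> = |c1|^2 * E1 + |c2|^2 * E2
= 0.382 * 2.79 + 0.618 * 7.49
= 1.0658 + 4.6288
= 5.6946 eV

5.6946


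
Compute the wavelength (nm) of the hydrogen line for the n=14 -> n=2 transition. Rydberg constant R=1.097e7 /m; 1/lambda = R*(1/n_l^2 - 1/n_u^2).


1/lambda = R * (1/n_l^2 - 1/n_u^2)
= 1.097e7 * (1/2^2 - 1/14^2)
= 1.097e7 * (0.25 - 0.005102)
= 1.097e7 * 0.244898
= 2.6865e+06 /m
lambda = 1 / 2.6865e+06 = 372.2273 nm

372.2273


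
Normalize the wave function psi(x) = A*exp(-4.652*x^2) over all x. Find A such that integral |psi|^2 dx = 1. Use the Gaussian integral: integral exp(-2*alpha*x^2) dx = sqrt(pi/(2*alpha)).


integral |psi|^2 dx = A^2 * sqrt(pi/(2*alpha)) = 1
A^2 = sqrt(2*alpha/pi)
= sqrt(2 * 4.652 / pi)
= 1.720917
A = sqrt(1.720917)
= 1.3118

1.3118


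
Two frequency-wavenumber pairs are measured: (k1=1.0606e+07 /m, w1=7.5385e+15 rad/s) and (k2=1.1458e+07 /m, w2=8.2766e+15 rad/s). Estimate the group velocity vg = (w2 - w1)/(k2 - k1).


vg = (w2 - w1) / (k2 - k1)
= (8.2766e+15 - 7.5385e+15) / (1.1458e+07 - 1.0606e+07)
= 7.3810e+14 / 8.5200e+05
= 8.6631e+08 m/s

8.6631e+08


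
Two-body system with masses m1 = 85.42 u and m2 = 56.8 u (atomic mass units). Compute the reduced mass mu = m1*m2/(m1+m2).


mu = m1 * m2 / (m1 + m2)
= 85.42 * 56.8 / (85.42 + 56.8)
= 4851.856 / 142.22
= 34.1151 u

34.1151


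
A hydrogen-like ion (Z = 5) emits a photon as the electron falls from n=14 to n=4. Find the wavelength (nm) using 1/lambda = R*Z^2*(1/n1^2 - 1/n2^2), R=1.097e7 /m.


1/lambda = R * Z^2 * (1/n1^2 - 1/n2^2)
= 1.097e7 * 5^2 * (1/4^2 - 1/14^2)
= 1.097e7 * 25 * (0.0625 - 0.005102)
= 1.5741e+07 /m
lambda = 1 / 1.5741e+07
= 63.5268 nm

63.5268


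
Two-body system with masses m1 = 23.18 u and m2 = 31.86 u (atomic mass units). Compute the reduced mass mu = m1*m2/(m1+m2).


mu = m1 * m2 / (m1 + m2)
= 23.18 * 31.86 / (23.18 + 31.86)
= 738.5148 / 55.04
= 13.4178 u

13.4178


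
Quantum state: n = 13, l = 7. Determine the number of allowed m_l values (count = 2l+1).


m_l ranges from -l to +l in integer steps
So m_l goes from -7 to +7
Count = 2l + 1 = 2*7 + 1
= 15

15


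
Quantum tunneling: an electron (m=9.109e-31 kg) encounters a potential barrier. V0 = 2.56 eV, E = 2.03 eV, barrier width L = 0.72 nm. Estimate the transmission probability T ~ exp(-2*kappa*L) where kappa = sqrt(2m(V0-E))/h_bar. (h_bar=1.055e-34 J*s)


V0 - E = 0.53 eV = 8.4906e-20 J
kappa = sqrt(2 * m * (V0-E)) / h_bar
= sqrt(2 * 9.109e-31 * 8.4906e-20) / 1.055e-34
= 3.7279e+09 /m
2*kappa*L = 2 * 3.7279e+09 * 0.72e-9
= 5.3682
T = exp(-5.3682) = 4.662465e-03

4.662465e-03


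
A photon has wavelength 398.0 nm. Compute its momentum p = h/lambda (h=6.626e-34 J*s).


p = h / lambda
= 6.626e-34 / (398.0e-9)
= 6.626e-34 / 3.9800e-07
= 1.6648e-27 kg*m/s

1.6648e-27


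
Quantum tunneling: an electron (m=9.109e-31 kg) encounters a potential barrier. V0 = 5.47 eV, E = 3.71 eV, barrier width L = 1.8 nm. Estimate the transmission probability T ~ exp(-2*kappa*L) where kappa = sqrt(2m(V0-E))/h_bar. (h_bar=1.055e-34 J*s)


V0 - E = 1.76 eV = 2.8195e-19 J
kappa = sqrt(2 * m * (V0-E)) / h_bar
= sqrt(2 * 9.109e-31 * 2.8195e-19) / 1.055e-34
= 6.7934e+09 /m
2*kappa*L = 2 * 6.7934e+09 * 1.8e-9
= 24.4561
T = exp(-24.4561) = 2.392388e-11

2.392388e-11


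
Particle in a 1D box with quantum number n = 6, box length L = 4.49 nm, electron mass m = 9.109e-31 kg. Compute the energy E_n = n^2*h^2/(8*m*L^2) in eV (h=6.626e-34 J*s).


E = n^2 * h^2 / (8 * m * L^2)
= 6^2 * (6.626e-34)^2 / (8 * 9.109e-31 * (4.49e-9)^2)
= 36 * 4.3904e-67 / (8 * 9.109e-31 * 2.0160e-17)
= 1.0759e-19 J
= 0.6716 eV

0.6716


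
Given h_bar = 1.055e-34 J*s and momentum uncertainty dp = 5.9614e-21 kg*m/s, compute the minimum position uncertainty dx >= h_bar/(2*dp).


dx = h_bar / (2 * dp)
= 1.055e-34 / (2 * 5.9614e-21)
= 1.055e-34 / 1.1923e-20
= 8.8486e-15 m

8.8486e-15


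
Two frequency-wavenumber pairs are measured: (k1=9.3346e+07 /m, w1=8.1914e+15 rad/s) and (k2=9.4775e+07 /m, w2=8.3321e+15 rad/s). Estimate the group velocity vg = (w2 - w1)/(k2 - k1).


vg = (w2 - w1) / (k2 - k1)
= (8.3321e+15 - 8.1914e+15) / (9.4775e+07 - 9.3346e+07)
= 1.4070e+14 / 1.4290e+06
= 9.8460e+07 m/s

9.8460e+07


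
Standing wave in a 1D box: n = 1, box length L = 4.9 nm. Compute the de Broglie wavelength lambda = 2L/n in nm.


lambda = 2L / n
= 2 * 4.9 / 1
= 9.8 / 1
= 9.8 nm

9.8


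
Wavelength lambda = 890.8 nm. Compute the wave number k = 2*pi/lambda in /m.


k = 2 * pi / lambda
= 6.2832 / (890.8e-9)
= 6.2832 / 8.9080e-07
= 7.0534e+06 /m

7.0534e+06


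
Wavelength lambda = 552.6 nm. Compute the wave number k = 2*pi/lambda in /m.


k = 2 * pi / lambda
= 6.2832 / (552.6e-9)
= 6.2832 / 5.5260e-07
= 1.1370e+07 /m

1.1370e+07


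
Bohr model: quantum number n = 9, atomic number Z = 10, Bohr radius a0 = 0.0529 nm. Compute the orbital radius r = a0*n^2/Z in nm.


r = a0 * n^2 / Z
= 0.0529 * 9^2 / 10
= 0.0529 * 81 / 10
= 0.4285 nm

0.4285


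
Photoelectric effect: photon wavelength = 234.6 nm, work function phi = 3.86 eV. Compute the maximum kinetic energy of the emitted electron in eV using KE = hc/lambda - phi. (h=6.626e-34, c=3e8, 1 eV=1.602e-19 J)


E_photon = hc / lambda
= (6.626e-34)(3e8) / (234.6e-9)
= 8.4731e-19 J
= 5.2891 eV
KE = E_photon - phi
= 5.2891 - 3.86
= 1.4291 eV

1.4291


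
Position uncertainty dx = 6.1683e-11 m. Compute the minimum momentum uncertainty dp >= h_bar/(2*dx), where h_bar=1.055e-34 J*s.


dp = h_bar / (2 * dx)
= 1.055e-34 / (2 * 6.1683e-11)
= 1.055e-34 / 1.2337e-10
= 8.5518e-25 kg*m/s

8.5518e-25


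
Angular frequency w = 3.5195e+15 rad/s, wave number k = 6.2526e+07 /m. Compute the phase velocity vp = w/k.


vp = w / k
= 3.5195e+15 / 6.2526e+07
= 5.6289e+07 m/s

5.6289e+07


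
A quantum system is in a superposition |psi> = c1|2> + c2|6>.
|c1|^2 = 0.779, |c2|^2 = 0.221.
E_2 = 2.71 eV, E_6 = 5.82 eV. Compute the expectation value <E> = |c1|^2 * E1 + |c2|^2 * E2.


<E> = |c1|^2 * E1 + |c2|^2 * E2
= 0.779 * 2.71 + 0.221 * 5.82
= 2.1111 + 1.2862
= 3.3973 eV

3.3973


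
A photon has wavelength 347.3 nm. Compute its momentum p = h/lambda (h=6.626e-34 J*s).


p = h / lambda
= 6.626e-34 / (347.3e-9)
= 6.626e-34 / 3.4730e-07
= 1.9079e-27 kg*m/s

1.9079e-27


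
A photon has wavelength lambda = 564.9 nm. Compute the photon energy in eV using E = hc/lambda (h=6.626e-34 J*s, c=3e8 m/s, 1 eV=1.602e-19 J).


E = hc / lambda
= (6.626e-34)(3e8) / (564.9e-9)
= 1.9878e-25 / 5.6490e-07
= 3.5189e-19 J
Converting to eV: 3.5189e-19 / 1.602e-19
= 2.1965 eV

2.1965


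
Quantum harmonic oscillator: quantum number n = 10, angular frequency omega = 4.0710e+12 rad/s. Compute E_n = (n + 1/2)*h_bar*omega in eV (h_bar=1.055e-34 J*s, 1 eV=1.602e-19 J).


E = (n + 1/2) * h_bar * omega
= (10 + 0.5) * 1.055e-34 * 4.0710e+12
= 10.5 * 4.2949e-22
= 4.5097e-21 J
= 0.0282 eV

0.0282


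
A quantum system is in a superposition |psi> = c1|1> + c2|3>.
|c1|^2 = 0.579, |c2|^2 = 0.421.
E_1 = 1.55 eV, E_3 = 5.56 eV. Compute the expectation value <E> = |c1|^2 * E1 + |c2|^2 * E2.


<E> = |c1|^2 * E1 + |c2|^2 * E2
= 0.579 * 1.55 + 0.421 * 5.56
= 0.8974 + 2.3408
= 3.2382 eV

3.2382


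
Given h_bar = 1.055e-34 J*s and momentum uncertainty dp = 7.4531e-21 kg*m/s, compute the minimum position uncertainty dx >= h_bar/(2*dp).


dx = h_bar / (2 * dp)
= 1.055e-34 / (2 * 7.4531e-21)
= 1.055e-34 / 1.4906e-20
= 7.0776e-15 m

7.0776e-15


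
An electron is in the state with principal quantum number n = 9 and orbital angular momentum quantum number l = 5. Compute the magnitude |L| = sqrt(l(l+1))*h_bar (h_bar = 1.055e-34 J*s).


L = sqrt(l*(l+1)) * h_bar
= sqrt(5 * 6) * 1.055e-34
= sqrt(30) * 1.055e-34
= 5.4772 * 1.055e-34
= 5.7785e-34 J*s

5.7785e-34


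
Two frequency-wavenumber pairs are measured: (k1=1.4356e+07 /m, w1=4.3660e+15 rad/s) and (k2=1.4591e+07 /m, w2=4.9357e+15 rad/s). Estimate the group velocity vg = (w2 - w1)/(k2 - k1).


vg = (w2 - w1) / (k2 - k1)
= (4.9357e+15 - 4.3660e+15) / (1.4591e+07 - 1.4356e+07)
= 5.6970e+14 / 2.3500e+05
= 2.4243e+09 m/s

2.4243e+09


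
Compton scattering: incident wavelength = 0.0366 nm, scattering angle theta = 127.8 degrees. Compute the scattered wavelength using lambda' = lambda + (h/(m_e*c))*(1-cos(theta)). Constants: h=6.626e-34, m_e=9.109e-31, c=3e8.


Compton wavelength: h/(m_e*c) = 2.4247e-12 m
d_lambda = 2.4247e-12 * (1 - cos(127.8 deg))
= 2.4247e-12 * 1.612907
= 3.9108e-12 m = 0.003911 nm
lambda' = 0.0366 + 0.003911
= 0.040511 nm

0.040511


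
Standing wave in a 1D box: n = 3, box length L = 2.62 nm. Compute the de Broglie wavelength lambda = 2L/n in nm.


lambda = 2L / n
= 2 * 2.62 / 3
= 5.24 / 3
= 1.7467 nm

1.7467


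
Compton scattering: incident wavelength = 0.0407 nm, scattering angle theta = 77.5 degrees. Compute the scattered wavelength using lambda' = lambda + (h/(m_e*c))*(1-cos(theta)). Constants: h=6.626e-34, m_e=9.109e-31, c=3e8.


Compton wavelength: h/(m_e*c) = 2.4247e-12 m
d_lambda = 2.4247e-12 * (1 - cos(77.5 deg))
= 2.4247e-12 * 0.78356
= 1.8999e-12 m = 0.0019 nm
lambda' = 0.0407 + 0.0019
= 0.0426 nm

0.0426


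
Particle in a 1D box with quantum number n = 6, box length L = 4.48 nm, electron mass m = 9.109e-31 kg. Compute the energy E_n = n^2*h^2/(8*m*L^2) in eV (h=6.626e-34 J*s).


E = n^2 * h^2 / (8 * m * L^2)
= 6^2 * (6.626e-34)^2 / (8 * 9.109e-31 * (4.48e-9)^2)
= 36 * 4.3904e-67 / (8 * 9.109e-31 * 2.0070e-17)
= 1.0807e-19 J
= 0.6746 eV

0.6746


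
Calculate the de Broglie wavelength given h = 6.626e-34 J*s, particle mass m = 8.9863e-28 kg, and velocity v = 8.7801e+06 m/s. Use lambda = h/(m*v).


lambda = h / (m * v)
= 6.626e-34 / (8.9863e-28 * 8.7801e+06)
= 6.626e-34 / 7.8901e-21
= 8.3979e-14 m

8.3979e-14


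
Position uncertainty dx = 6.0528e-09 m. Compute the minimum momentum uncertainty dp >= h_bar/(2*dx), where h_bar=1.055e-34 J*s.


dp = h_bar / (2 * dx)
= 1.055e-34 / (2 * 6.0528e-09)
= 1.055e-34 / 1.2106e-08
= 8.7150e-27 kg*m/s

8.7150e-27


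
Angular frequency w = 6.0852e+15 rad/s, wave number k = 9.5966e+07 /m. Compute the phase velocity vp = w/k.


vp = w / k
= 6.0852e+15 / 9.5966e+07
= 6.3410e+07 m/s

6.3410e+07


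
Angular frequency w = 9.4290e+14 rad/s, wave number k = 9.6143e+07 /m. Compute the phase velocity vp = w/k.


vp = w / k
= 9.4290e+14 / 9.6143e+07
= 9.8073e+06 m/s

9.8073e+06


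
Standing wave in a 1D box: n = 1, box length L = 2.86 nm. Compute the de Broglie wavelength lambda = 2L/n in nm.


lambda = 2L / n
= 2 * 2.86 / 1
= 5.72 / 1
= 5.72 nm

5.72


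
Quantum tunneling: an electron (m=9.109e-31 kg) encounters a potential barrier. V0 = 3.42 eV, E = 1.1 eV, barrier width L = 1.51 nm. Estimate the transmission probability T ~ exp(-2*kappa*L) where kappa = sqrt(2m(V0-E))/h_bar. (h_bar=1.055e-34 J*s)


V0 - E = 2.32 eV = 3.7166e-19 J
kappa = sqrt(2 * m * (V0-E)) / h_bar
= sqrt(2 * 9.109e-31 * 3.7166e-19) / 1.055e-34
= 7.7996e+09 /m
2*kappa*L = 2 * 7.7996e+09 * 1.51e-9
= 23.5548
T = exp(-23.5548) = 5.892028e-11

5.892028e-11


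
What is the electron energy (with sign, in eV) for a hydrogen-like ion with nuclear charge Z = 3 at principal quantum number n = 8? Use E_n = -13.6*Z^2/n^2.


E_n = -13.6 * Z^2 / n^2
= -13.6 * 3^2 / 8^2
= -13.6 * 9 / 64
= -1.9125 eV

-1.9125


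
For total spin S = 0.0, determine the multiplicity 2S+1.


Spin multiplicity = 2S + 1
= 2 * 0.0 + 1
= 0.0 + 1
= 1

1


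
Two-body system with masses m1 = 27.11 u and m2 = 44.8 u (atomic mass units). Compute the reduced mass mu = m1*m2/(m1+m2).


mu = m1 * m2 / (m1 + m2)
= 27.11 * 44.8 / (27.11 + 44.8)
= 1214.528 / 71.91
= 16.8896 u

16.8896


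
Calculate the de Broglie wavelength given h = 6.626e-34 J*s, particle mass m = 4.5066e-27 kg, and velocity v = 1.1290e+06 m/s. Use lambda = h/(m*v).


lambda = h / (m * v)
= 6.626e-34 / (4.5066e-27 * 1.1290e+06)
= 6.626e-34 / 5.0880e-21
= 1.3023e-13 m

1.3023e-13


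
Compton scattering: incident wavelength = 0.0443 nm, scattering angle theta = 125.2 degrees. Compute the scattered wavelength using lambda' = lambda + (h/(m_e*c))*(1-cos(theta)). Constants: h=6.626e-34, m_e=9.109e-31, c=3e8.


Compton wavelength: h/(m_e*c) = 2.4247e-12 m
d_lambda = 2.4247e-12 * (1 - cos(125.2 deg))
= 2.4247e-12 * 1.576432
= 3.8224e-12 m = 0.003822 nm
lambda' = 0.0443 + 0.003822
= 0.048122 nm

0.048122


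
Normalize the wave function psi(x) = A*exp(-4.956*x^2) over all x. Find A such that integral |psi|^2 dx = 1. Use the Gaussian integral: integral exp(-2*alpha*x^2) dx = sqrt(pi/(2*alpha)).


integral |psi|^2 dx = A^2 * sqrt(pi/(2*alpha)) = 1
A^2 = sqrt(2*alpha/pi)
= sqrt(2 * 4.956 / pi)
= 1.776257
A = sqrt(1.776257)
= 1.3328

1.3328


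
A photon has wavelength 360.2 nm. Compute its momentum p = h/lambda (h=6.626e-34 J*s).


p = h / lambda
= 6.626e-34 / (360.2e-9)
= 6.626e-34 / 3.6020e-07
= 1.8395e-27 kg*m/s

1.8395e-27


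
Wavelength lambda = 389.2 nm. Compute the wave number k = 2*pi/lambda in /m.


k = 2 * pi / lambda
= 6.2832 / (389.2e-9)
= 6.2832 / 3.8920e-07
= 1.6144e+07 /m

1.6144e+07


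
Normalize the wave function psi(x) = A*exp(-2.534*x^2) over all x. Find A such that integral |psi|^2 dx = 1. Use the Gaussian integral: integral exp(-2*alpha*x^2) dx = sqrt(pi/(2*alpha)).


integral |psi|^2 dx = A^2 * sqrt(pi/(2*alpha)) = 1
A^2 = sqrt(2*alpha/pi)
= sqrt(2 * 2.534 / pi)
= 1.270116
A = sqrt(1.270116)
= 1.127

1.127


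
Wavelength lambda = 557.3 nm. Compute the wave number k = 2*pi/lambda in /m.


k = 2 * pi / lambda
= 6.2832 / (557.3e-9)
= 6.2832 / 5.5730e-07
= 1.1274e+07 /m

1.1274e+07


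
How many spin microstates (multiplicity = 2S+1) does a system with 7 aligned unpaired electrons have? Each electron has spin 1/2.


Total spin S = N * (1/2) = 7 * 0.5 = 3.5
Spin multiplicity = 2S + 1
= 2 * 3.5 + 1
= 8

8


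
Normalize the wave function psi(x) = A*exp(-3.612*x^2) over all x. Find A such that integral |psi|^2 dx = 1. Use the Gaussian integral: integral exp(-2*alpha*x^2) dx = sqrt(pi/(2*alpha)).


integral |psi|^2 dx = A^2 * sqrt(pi/(2*alpha)) = 1
A^2 = sqrt(2*alpha/pi)
= sqrt(2 * 3.612 / pi)
= 1.516401
A = sqrt(1.516401)
= 1.2314

1.2314


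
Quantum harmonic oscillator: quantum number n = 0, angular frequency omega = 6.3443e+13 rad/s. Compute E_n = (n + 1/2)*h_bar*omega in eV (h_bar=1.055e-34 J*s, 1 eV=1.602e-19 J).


E = (n + 1/2) * h_bar * omega
= (0 + 0.5) * 1.055e-34 * 6.3443e+13
= 0.5 * 6.6932e-21
= 3.3466e-21 J
= 0.0209 eV

0.0209


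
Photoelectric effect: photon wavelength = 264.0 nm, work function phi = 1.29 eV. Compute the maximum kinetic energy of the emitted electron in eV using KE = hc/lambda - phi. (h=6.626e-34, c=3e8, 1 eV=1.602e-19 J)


E_photon = hc / lambda
= (6.626e-34)(3e8) / (264.0e-9)
= 7.5295e-19 J
= 4.7001 eV
KE = E_photon - phi
= 4.7001 - 1.29
= 3.4101 eV

3.4101


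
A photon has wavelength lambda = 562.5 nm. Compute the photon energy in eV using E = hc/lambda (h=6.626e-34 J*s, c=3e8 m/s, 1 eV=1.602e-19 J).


E = hc / lambda
= (6.626e-34)(3e8) / (562.5e-9)
= 1.9878e-25 / 5.6250e-07
= 3.5339e-19 J
Converting to eV: 3.5339e-19 / 1.602e-19
= 2.2059 eV

2.2059


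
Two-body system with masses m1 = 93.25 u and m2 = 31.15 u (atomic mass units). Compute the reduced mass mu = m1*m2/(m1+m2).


mu = m1 * m2 / (m1 + m2)
= 93.25 * 31.15 / (93.25 + 31.15)
= 2904.7375 / 124.4
= 23.35 u

23.35


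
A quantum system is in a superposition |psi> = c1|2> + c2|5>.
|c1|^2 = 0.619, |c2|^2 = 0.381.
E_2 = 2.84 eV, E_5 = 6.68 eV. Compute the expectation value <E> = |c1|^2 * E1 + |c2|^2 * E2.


<E> = |c1|^2 * E1 + |c2|^2 * E2
= 0.619 * 2.84 + 0.381 * 6.68
= 1.758 + 2.5451
= 4.303 eV

4.303


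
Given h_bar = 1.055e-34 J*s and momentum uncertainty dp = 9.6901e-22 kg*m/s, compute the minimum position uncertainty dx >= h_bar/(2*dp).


dx = h_bar / (2 * dp)
= 1.055e-34 / (2 * 9.6901e-22)
= 1.055e-34 / 1.9380e-21
= 5.4437e-14 m

5.4437e-14


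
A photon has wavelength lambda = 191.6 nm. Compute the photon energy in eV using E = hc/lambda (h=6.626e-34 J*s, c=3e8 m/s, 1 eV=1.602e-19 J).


E = hc / lambda
= (6.626e-34)(3e8) / (191.6e-9)
= 1.9878e-25 / 1.9160e-07
= 1.0375e-18 J
Converting to eV: 1.0375e-18 / 1.602e-19
= 6.4761 eV

6.4761


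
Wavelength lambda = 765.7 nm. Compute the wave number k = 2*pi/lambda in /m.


k = 2 * pi / lambda
= 6.2832 / (765.7e-9)
= 6.2832 / 7.6570e-07
= 8.2058e+06 /m

8.2058e+06


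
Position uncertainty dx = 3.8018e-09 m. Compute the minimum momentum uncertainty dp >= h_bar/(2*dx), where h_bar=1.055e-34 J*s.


dp = h_bar / (2 * dx)
= 1.055e-34 / (2 * 3.8018e-09)
= 1.055e-34 / 7.6036e-09
= 1.3875e-26 kg*m/s

1.3875e-26


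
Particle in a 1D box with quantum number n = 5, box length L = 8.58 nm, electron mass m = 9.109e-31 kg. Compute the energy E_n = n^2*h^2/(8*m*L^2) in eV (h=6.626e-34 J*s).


E = n^2 * h^2 / (8 * m * L^2)
= 5^2 * (6.626e-34)^2 / (8 * 9.109e-31 * (8.58e-9)^2)
= 25 * 4.3904e-67 / (8 * 9.109e-31 * 7.3616e-17)
= 2.0460e-20 J
= 0.1277 eV

0.1277


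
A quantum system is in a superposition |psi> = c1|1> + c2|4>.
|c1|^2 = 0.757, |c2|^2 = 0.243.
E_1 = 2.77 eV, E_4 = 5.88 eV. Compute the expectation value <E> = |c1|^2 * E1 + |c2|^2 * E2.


<E> = |c1|^2 * E1 + |c2|^2 * E2
= 0.757 * 2.77 + 0.243 * 5.88
= 2.0969 + 1.4288
= 3.5257 eV

3.5257


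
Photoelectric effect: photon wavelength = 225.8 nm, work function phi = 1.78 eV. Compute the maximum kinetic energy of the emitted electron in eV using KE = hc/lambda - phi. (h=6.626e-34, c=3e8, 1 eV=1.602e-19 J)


E_photon = hc / lambda
= (6.626e-34)(3e8) / (225.8e-9)
= 8.8034e-19 J
= 5.4952 eV
KE = E_photon - phi
= 5.4952 - 1.78
= 3.7152 eV

3.7152


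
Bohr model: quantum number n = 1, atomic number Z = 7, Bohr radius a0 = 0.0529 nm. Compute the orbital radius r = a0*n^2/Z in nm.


r = a0 * n^2 / Z
= 0.0529 * 1^2 / 7
= 0.0529 * 1 / 7
= 0.0076 nm

0.0076


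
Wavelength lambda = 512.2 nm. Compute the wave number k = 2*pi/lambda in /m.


k = 2 * pi / lambda
= 6.2832 / (512.2e-9)
= 6.2832 / 5.1220e-07
= 1.2267e+07 /m

1.2267e+07


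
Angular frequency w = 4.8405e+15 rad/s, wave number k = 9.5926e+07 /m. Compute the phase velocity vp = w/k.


vp = w / k
= 4.8405e+15 / 9.5926e+07
= 5.0461e+07 m/s

5.0461e+07


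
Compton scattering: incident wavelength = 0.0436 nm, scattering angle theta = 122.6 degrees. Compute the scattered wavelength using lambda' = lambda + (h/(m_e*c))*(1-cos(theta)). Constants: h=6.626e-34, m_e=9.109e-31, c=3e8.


Compton wavelength: h/(m_e*c) = 2.4247e-12 m
d_lambda = 2.4247e-12 * (1 - cos(122.6 deg))
= 2.4247e-12 * 1.538771
= 3.7311e-12 m = 0.003731 nm
lambda' = 0.0436 + 0.003731
= 0.047331 nm

0.047331


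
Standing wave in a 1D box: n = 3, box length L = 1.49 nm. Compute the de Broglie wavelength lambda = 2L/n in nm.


lambda = 2L / n
= 2 * 1.49 / 3
= 2.98 / 3
= 0.9933 nm

0.9933


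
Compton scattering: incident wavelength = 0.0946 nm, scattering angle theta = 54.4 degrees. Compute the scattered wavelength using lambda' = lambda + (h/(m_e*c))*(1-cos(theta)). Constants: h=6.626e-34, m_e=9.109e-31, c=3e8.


Compton wavelength: h/(m_e*c) = 2.4247e-12 m
d_lambda = 2.4247e-12 * (1 - cos(54.4 deg))
= 2.4247e-12 * 0.417877
= 1.0132e-12 m = 0.001013 nm
lambda' = 0.0946 + 0.001013
= 0.095613 nm

0.095613


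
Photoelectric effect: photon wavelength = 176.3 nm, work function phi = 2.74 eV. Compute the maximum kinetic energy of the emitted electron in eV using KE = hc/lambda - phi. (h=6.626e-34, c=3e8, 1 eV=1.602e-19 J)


E_photon = hc / lambda
= (6.626e-34)(3e8) / (176.3e-9)
= 1.1275e-18 J
= 7.0381 eV
KE = E_photon - phi
= 7.0381 - 2.74
= 4.2981 eV

4.2981


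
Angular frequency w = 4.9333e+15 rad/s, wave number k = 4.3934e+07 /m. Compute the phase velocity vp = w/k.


vp = w / k
= 4.9333e+15 / 4.3934e+07
= 1.1229e+08 m/s

1.1229e+08


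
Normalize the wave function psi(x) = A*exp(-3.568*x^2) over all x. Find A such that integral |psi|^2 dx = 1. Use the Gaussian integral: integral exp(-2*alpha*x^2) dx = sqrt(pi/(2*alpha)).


integral |psi|^2 dx = A^2 * sqrt(pi/(2*alpha)) = 1
A^2 = sqrt(2*alpha/pi)
= sqrt(2 * 3.568 / pi)
= 1.507136
A = sqrt(1.507136)
= 1.2277

1.2277


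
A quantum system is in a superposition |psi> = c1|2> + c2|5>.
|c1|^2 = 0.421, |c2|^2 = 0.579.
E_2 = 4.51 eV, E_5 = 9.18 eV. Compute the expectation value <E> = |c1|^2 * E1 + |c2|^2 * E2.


<E> = |c1|^2 * E1 + |c2|^2 * E2
= 0.421 * 4.51 + 0.579 * 9.18
= 1.8987 + 5.3152
= 7.2139 eV

7.2139


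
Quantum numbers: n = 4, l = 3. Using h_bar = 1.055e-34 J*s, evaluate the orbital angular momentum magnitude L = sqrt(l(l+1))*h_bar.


L = sqrt(l*(l+1)) * h_bar
= sqrt(3 * 4) * 1.055e-34
= sqrt(12) * 1.055e-34
= 3.4641 * 1.055e-34
= 3.6546e-34 J*s

3.6546e-34


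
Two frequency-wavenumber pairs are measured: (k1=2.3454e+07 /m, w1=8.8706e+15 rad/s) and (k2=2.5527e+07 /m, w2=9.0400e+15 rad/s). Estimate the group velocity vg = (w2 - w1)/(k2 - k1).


vg = (w2 - w1) / (k2 - k1)
= (9.0400e+15 - 8.8706e+15) / (2.5527e+07 - 2.3454e+07)
= 1.6940e+14 / 2.0730e+06
= 8.1717e+07 m/s

8.1717e+07


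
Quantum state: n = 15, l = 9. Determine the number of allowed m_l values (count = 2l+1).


m_l ranges from -l to +l in integer steps
So m_l goes from -9 to +9
Count = 2l + 1 = 2*9 + 1
= 19

19


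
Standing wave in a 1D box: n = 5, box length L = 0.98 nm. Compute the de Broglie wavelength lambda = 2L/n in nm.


lambda = 2L / n
= 2 * 0.98 / 5
= 1.96 / 5
= 0.392 nm

0.392


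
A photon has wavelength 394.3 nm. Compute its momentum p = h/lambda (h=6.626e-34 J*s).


p = h / lambda
= 6.626e-34 / (394.3e-9)
= 6.626e-34 / 3.9430e-07
= 1.6804e-27 kg*m/s

1.6804e-27


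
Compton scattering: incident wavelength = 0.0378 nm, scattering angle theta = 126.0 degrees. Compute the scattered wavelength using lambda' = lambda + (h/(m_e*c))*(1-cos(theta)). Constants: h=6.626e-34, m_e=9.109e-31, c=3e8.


Compton wavelength: h/(m_e*c) = 2.4247e-12 m
d_lambda = 2.4247e-12 * (1 - cos(126.0 deg))
= 2.4247e-12 * 1.587785
= 3.8499e-12 m = 0.00385 nm
lambda' = 0.0378 + 0.00385
= 0.04165 nm

0.04165


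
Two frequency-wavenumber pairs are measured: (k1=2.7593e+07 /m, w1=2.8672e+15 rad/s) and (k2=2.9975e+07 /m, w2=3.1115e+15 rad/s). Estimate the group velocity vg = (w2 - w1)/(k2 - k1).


vg = (w2 - w1) / (k2 - k1)
= (3.1115e+15 - 2.8672e+15) / (2.9975e+07 - 2.7593e+07)
= 2.4430e+14 / 2.3820e+06
= 1.0256e+08 m/s

1.0256e+08


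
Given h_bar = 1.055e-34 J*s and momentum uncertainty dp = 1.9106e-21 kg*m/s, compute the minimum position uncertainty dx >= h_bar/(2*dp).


dx = h_bar / (2 * dp)
= 1.055e-34 / (2 * 1.9106e-21)
= 1.055e-34 / 3.8212e-21
= 2.7609e-14 m

2.7609e-14


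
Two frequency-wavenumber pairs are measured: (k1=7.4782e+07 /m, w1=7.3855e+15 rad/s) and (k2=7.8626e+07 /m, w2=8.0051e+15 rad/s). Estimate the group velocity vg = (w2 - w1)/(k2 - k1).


vg = (w2 - w1) / (k2 - k1)
= (8.0051e+15 - 7.3855e+15) / (7.8626e+07 - 7.4782e+07)
= 6.1960e+14 / 3.8440e+06
= 1.6119e+08 m/s

1.6119e+08


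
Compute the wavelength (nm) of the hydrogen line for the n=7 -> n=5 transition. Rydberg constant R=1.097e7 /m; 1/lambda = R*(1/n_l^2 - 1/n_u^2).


1/lambda = R * (1/n_l^2 - 1/n_u^2)
= 1.097e7 * (1/5^2 - 1/7^2)
= 1.097e7 * (0.04 - 0.020408)
= 1.097e7 * 0.019592
= 2.1492e+05 /m
lambda = 1 / 2.1492e+05 = 4652.8411 nm

4652.8411


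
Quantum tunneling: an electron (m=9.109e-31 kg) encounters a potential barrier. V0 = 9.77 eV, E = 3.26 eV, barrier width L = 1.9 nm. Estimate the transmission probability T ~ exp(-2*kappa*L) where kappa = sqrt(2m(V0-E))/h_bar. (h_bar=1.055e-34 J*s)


V0 - E = 6.51 eV = 1.0429e-18 J
kappa = sqrt(2 * m * (V0-E)) / h_bar
= sqrt(2 * 9.109e-31 * 1.0429e-18) / 1.055e-34
= 1.3065e+10 /m
2*kappa*L = 2 * 1.3065e+10 * 1.9e-9
= 49.6482
T = exp(-49.6482) = 2.742043e-22

2.742043e-22


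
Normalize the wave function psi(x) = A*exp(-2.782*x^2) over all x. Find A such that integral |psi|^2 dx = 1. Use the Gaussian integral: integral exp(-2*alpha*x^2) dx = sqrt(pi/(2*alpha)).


integral |psi|^2 dx = A^2 * sqrt(pi/(2*alpha)) = 1
A^2 = sqrt(2*alpha/pi)
= sqrt(2 * 2.782 / pi)
= 1.330818
A = sqrt(1.330818)
= 1.1536

1.1536


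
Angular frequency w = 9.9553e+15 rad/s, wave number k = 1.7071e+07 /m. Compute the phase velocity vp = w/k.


vp = w / k
= 9.9553e+15 / 1.7071e+07
= 5.8317e+08 m/s

5.8317e+08


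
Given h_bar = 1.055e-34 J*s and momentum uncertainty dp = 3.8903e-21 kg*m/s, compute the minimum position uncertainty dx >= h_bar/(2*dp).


dx = h_bar / (2 * dp)
= 1.055e-34 / (2 * 3.8903e-21)
= 1.055e-34 / 7.7806e-21
= 1.3559e-14 m

1.3559e-14


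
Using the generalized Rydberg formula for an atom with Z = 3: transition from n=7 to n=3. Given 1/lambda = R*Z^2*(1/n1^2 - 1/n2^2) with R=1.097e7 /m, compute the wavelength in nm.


1/lambda = R * Z^2 * (1/n1^2 - 1/n2^2)
= 1.097e7 * 3^2 * (1/3^2 - 1/7^2)
= 1.097e7 * 9 * (0.111111 - 0.020408)
= 8.9551e+06 /m
lambda = 1 / 8.9551e+06
= 111.6682 nm

111.6682


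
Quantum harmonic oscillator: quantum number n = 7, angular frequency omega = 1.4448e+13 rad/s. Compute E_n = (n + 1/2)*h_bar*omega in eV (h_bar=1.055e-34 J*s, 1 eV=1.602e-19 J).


E = (n + 1/2) * h_bar * omega
= (7 + 0.5) * 1.055e-34 * 1.4448e+13
= 7.5 * 1.5243e-21
= 1.1432e-20 J
= 0.0714 eV

0.0714


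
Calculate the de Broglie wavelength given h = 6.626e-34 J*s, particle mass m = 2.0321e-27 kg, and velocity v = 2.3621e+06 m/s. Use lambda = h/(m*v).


lambda = h / (m * v)
= 6.626e-34 / (2.0321e-27 * 2.3621e+06)
= 6.626e-34 / 4.8000e-21
= 1.3804e-13 m

1.3804e-13


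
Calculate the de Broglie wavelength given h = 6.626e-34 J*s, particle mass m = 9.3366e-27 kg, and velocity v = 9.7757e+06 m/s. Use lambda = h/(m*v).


lambda = h / (m * v)
= 6.626e-34 / (9.3366e-27 * 9.7757e+06)
= 6.626e-34 / 9.1272e-20
= 7.2596e-15 m

7.2596e-15


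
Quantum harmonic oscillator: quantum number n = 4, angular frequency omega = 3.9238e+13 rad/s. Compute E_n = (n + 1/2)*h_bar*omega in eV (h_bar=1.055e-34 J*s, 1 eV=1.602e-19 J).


E = (n + 1/2) * h_bar * omega
= (4 + 0.5) * 1.055e-34 * 3.9238e+13
= 4.5 * 4.1396e-21
= 1.8628e-20 J
= 0.1163 eV

0.1163


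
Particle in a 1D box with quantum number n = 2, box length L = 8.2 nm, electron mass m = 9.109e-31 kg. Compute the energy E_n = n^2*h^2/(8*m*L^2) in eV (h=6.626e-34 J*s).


E = n^2 * h^2 / (8 * m * L^2)
= 2^2 * (6.626e-34)^2 / (8 * 9.109e-31 * (8.2e-9)^2)
= 4 * 4.3904e-67 / (8 * 9.109e-31 * 6.7240e-17)
= 3.5841e-21 J
= 0.0224 eV

0.0224


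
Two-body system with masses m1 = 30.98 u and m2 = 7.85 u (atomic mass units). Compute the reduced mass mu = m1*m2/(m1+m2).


mu = m1 * m2 / (m1 + m2)
= 30.98 * 7.85 / (30.98 + 7.85)
= 243.193 / 38.83
= 6.263 u

6.263


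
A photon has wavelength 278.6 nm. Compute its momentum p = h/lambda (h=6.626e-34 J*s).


p = h / lambda
= 6.626e-34 / (278.6e-9)
= 6.626e-34 / 2.7860e-07
= 2.3783e-27 kg*m/s

2.3783e-27


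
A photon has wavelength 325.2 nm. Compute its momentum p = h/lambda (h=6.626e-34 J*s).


p = h / lambda
= 6.626e-34 / (325.2e-9)
= 6.626e-34 / 3.2520e-07
= 2.0375e-27 kg*m/s

2.0375e-27


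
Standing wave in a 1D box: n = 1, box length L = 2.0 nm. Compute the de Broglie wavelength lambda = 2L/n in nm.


lambda = 2L / n
= 2 * 2.0 / 1
= 4.0 / 1
= 4.0 nm

4.0


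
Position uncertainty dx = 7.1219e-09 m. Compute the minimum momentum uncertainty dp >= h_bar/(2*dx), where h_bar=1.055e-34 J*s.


dp = h_bar / (2 * dx)
= 1.055e-34 / (2 * 7.1219e-09)
= 1.055e-34 / 1.4244e-08
= 7.4067e-27 kg*m/s

7.4067e-27


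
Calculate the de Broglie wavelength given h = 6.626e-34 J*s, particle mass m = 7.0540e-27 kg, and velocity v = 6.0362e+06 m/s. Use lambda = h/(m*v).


lambda = h / (m * v)
= 6.626e-34 / (7.0540e-27 * 6.0362e+06)
= 6.626e-34 / 4.2579e-20
= 1.5562e-14 m

1.5562e-14


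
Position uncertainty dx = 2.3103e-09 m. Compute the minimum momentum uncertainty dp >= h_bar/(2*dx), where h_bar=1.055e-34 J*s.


dp = h_bar / (2 * dx)
= 1.055e-34 / (2 * 2.3103e-09)
= 1.055e-34 / 4.6206e-09
= 2.2833e-26 kg*m/s

2.2833e-26


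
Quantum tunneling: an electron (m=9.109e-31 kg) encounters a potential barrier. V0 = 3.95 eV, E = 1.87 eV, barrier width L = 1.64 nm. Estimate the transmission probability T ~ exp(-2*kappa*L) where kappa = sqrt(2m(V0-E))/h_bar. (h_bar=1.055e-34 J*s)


V0 - E = 2.08 eV = 3.3322e-19 J
kappa = sqrt(2 * m * (V0-E)) / h_bar
= sqrt(2 * 9.109e-31 * 3.3322e-19) / 1.055e-34
= 7.3852e+09 /m
2*kappa*L = 2 * 7.3852e+09 * 1.64e-9
= 24.2234
T = exp(-24.2234) = 3.019408e-11

3.019408e-11


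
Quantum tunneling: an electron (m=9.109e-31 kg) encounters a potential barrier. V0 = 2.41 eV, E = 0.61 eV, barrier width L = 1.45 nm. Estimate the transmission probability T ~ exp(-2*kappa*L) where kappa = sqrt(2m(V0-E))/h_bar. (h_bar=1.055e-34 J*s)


V0 - E = 1.8 eV = 2.8836e-19 J
kappa = sqrt(2 * m * (V0-E)) / h_bar
= sqrt(2 * 9.109e-31 * 2.8836e-19) / 1.055e-34
= 6.8701e+09 /m
2*kappa*L = 2 * 6.8701e+09 * 1.45e-9
= 19.9234
T = exp(-19.9234) = 2.225248e-09

2.225248e-09


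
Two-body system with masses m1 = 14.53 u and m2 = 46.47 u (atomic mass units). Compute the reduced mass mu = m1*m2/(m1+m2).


mu = m1 * m2 / (m1 + m2)
= 14.53 * 46.47 / (14.53 + 46.47)
= 675.2091 / 61.0
= 11.069 u

11.069


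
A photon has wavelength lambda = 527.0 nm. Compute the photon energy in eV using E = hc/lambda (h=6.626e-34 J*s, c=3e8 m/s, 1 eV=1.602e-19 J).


E = hc / lambda
= (6.626e-34)(3e8) / (527.0e-9)
= 1.9878e-25 / 5.2700e-07
= 3.7719e-19 J
Converting to eV: 3.7719e-19 / 1.602e-19
= 2.3545 eV

2.3545


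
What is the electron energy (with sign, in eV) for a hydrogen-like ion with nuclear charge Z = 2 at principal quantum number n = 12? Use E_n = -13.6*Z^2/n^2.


E_n = -13.6 * Z^2 / n^2
= -13.6 * 2^2 / 12^2
= -13.6 * 4 / 144
= -0.3778 eV

-0.3778


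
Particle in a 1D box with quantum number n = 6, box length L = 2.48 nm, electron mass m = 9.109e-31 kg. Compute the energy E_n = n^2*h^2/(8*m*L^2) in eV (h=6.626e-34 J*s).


E = n^2 * h^2 / (8 * m * L^2)
= 6^2 * (6.626e-34)^2 / (8 * 9.109e-31 * (2.48e-9)^2)
= 36 * 4.3904e-67 / (8 * 9.109e-31 * 6.1504e-18)
= 3.5265e-19 J
= 2.2013 eV

2.2013


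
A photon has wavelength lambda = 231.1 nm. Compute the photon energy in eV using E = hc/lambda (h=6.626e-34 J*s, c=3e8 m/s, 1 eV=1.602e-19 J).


E = hc / lambda
= (6.626e-34)(3e8) / (231.1e-9)
= 1.9878e-25 / 2.3110e-07
= 8.6015e-19 J
Converting to eV: 8.6015e-19 / 1.602e-19
= 5.3692 eV

5.3692


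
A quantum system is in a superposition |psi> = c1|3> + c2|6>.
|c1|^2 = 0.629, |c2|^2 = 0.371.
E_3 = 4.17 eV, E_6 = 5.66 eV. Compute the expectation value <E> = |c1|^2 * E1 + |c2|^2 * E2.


<E> = |c1|^2 * E1 + |c2|^2 * E2
= 0.629 * 4.17 + 0.371 * 5.66
= 2.6229 + 2.0999
= 4.7228 eV

4.7228


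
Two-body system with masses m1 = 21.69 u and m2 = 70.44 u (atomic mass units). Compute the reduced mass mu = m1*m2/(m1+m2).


mu = m1 * m2 / (m1 + m2)
= 21.69 * 70.44 / (21.69 + 70.44)
= 1527.8436 / 92.13
= 16.5836 u

16.5836


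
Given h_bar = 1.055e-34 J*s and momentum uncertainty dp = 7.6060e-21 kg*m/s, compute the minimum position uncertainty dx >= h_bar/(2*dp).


dx = h_bar / (2 * dp)
= 1.055e-34 / (2 * 7.6060e-21)
= 1.055e-34 / 1.5212e-20
= 6.9353e-15 m

6.9353e-15


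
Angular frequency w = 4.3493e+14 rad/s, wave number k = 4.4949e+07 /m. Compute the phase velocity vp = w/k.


vp = w / k
= 4.3493e+14 / 4.4949e+07
= 9.6761e+06 m/s

9.6761e+06


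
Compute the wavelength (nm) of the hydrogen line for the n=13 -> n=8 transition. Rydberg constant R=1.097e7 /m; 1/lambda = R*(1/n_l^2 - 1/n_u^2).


1/lambda = R * (1/n_l^2 - 1/n_u^2)
= 1.097e7 * (1/8^2 - 1/13^2)
= 1.097e7 * (0.015625 - 0.005917)
= 1.097e7 * 0.009708
= 1.0650e+05 /m
lambda = 1 / 1.0650e+05 = 9390.1116 nm

9390.1116


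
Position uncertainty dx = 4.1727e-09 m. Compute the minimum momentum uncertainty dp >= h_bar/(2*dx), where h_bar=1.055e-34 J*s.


dp = h_bar / (2 * dx)
= 1.055e-34 / (2 * 4.1727e-09)
= 1.055e-34 / 8.3454e-09
= 1.2642e-26 kg*m/s

1.2642e-26


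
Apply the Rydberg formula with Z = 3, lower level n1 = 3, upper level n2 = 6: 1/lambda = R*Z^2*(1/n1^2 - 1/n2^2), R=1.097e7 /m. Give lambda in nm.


1/lambda = R * Z^2 * (1/n1^2 - 1/n2^2)
= 1.097e7 * 3^2 * (1/3^2 - 1/6^2)
= 1.097e7 * 9 * (0.111111 - 0.027778)
= 8.2275e+06 /m
lambda = 1 / 8.2275e+06
= 121.5436 nm

121.5436


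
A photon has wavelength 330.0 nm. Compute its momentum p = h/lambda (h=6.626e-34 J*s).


p = h / lambda
= 6.626e-34 / (330.0e-9)
= 6.626e-34 / 3.3000e-07
= 2.0079e-27 kg*m/s

2.0079e-27


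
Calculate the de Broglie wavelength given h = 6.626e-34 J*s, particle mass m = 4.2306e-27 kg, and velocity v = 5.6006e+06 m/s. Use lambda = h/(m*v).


lambda = h / (m * v)
= 6.626e-34 / (4.2306e-27 * 5.6006e+06)
= 6.626e-34 / 2.3694e-20
= 2.7965e-14 m

2.7965e-14


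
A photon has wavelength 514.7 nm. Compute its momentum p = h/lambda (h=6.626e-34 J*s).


p = h / lambda
= 6.626e-34 / (514.7e-9)
= 6.626e-34 / 5.1470e-07
= 1.2874e-27 kg*m/s

1.2874e-27


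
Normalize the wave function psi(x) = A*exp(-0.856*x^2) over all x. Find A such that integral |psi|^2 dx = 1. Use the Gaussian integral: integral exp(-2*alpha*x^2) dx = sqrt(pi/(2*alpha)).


integral |psi|^2 dx = A^2 * sqrt(pi/(2*alpha)) = 1
A^2 = sqrt(2*alpha/pi)
= sqrt(2 * 0.856 / pi)
= 0.738205
A = sqrt(0.738205)
= 0.8592

0.8592


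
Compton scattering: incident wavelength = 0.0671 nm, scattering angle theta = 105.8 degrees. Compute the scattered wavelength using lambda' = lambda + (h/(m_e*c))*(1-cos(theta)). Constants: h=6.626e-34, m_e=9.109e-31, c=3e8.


Compton wavelength: h/(m_e*c) = 2.4247e-12 m
d_lambda = 2.4247e-12 * (1 - cos(105.8 deg))
= 2.4247e-12 * 1.27228
= 3.0849e-12 m = 0.003085 nm
lambda' = 0.0671 + 0.003085
= 0.070185 nm

0.070185


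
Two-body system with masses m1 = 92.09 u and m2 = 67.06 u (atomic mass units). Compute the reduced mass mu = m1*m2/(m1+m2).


mu = m1 * m2 / (m1 + m2)
= 92.09 * 67.06 / (92.09 + 67.06)
= 6175.5554 / 159.15
= 38.8034 u

38.8034


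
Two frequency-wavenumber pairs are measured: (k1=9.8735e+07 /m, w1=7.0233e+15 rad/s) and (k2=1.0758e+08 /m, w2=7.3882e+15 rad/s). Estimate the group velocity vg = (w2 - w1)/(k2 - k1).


vg = (w2 - w1) / (k2 - k1)
= (7.3882e+15 - 7.0233e+15) / (1.0758e+08 - 9.8735e+07)
= 3.6490e+14 / 8.8450e+06
= 4.1255e+07 m/s

4.1255e+07
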